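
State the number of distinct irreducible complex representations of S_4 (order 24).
5

Justification: The number of irreducible complex representations of a finite group equals its number of conjugacy classes. Conjugacy classes in S_4 correspond to cycle types, i.e. partitions of 4; there are p(4) = 5 of them, so S_4 (order 24) has exactly 5 irreducible complex representations.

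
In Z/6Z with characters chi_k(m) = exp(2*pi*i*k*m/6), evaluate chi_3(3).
chi_3(3) = zeta_6^9 = -1

Details: chi_3(3) = zeta_6^(3*3) = zeta_6^9. Since zeta_6^6 = 1, this equals zeta_6^3 = exp(2*pi*i*3/6) = -1.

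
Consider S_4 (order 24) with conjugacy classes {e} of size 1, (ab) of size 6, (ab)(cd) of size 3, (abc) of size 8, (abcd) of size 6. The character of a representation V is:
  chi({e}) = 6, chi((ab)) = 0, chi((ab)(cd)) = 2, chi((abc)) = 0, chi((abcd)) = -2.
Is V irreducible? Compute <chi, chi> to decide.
Not irreducible (reducible): <chi, chi> = 3 > 1.

Why: <chi, chi> = (1/|G|) sum_C |C| * |chi(C)|^2 = (1/24)[1*|6|^2 + 6*|0|^2 + 3*|2|^2 + 8*|0|^2 + 6*|-2|^2]
  = (1/24)[(36) + (0) + (12) + (0) + (24)] = 72/24 = 3.
A character is irreducible iff <chi, chi> = 1, so this representation is reducible.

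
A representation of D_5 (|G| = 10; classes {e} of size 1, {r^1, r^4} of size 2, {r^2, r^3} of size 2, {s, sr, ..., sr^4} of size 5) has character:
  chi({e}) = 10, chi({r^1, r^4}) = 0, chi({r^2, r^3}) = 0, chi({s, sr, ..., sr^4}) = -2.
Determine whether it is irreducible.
Not irreducible (reducible): <chi, chi> = 12 > 1.

Working: <chi, chi> = (1/|G|) sum_C |C| * |chi(C)|^2 = (1/10)[1*|10|^2 + 2*|0|^2 + 2*|0|^2 + 5*|-2|^2]
  = (1/10)[(100) + (0) + (0) + (20)] = 120/10 = 12.
A character is irreducible iff <chi, chi> = 1, so this representation is reducible.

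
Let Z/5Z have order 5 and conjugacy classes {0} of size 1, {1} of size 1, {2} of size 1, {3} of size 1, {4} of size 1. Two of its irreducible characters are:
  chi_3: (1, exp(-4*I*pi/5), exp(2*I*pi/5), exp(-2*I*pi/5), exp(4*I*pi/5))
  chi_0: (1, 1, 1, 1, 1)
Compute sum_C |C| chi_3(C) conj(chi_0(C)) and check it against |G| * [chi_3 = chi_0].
Sum = 0; so <chi_3, chi_0> = 0 (distinct irreducibles are orthogonal).

Argument: Compute term by term over conjugacy classes (|C| * chi_3(C) * conj(chi_0(C))):
  1*(1)*conj(1) + 1*(exp(-4*I*pi/5))*conj(1) + 1*(exp(2*I*pi/5))*conj(1) + 1*(exp(-2*I*pi/5))*conj(1) + 1*(exp(4*I*pi/5))*conj(1)
  = (1) + (exp(-4*I*pi/5)) + (exp(2*I*pi/5)) + (exp(-2*I*pi/5)) + (exp(4*I*pi/5))
  = 0.
(Exp terms are combined using exp(i*s)*conj(exp(i*t)) = exp(i*(s-t)), and sums of them are collapsed using the identity that for every m > 1 the m distinct m-th roots of unity sum to 0, e.g. 1 + exp(2*I*pi/3) + exp(-2*I*pi/3) = 0.)
Dividing by |G| = 5 gives 0/5 = 0, matching the row-orthogonality relation <chi_3, chi_0> = [chi_3 = chi_0].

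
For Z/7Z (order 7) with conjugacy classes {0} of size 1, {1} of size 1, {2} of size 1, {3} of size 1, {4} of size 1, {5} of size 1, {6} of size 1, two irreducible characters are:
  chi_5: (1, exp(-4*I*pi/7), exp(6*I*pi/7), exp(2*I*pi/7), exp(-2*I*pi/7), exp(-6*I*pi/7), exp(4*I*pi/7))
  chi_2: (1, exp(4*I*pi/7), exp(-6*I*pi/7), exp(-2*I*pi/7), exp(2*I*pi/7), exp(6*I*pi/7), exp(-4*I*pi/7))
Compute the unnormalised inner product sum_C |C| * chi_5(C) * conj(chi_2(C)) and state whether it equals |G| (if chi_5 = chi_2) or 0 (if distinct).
Sum = 0; so <chi_5, chi_2> = 0 (distinct irreducibles are orthogonal).

Proof sketch: Compute term by term over conjugacy classes (|C| * chi_5(C) * conj(chi_2(C))):
  1*(1)*conj(1) + 1*(exp(-4*I*pi/7))*conj(exp(4*I*pi/7)) + 1*(exp(6*I*pi/7))*conj(exp(-6*I*pi/7)) + 1*(exp(2*I*pi/7))*conj(exp(-2*I*pi/7)) + 1*(exp(-2*I*pi/7))*conj(exp(2*I*pi/7)) + 1*(exp(-6*I*pi/7))*conj(exp(6*I*pi/7)) + 1*(exp(4*I*pi/7))*conj(exp(-4*I*pi/7))
  = (1) + (exp(6*I*pi/7)) + (exp(-2*I*pi/7)) + (exp(4*I*pi/7)) + (exp(-4*I*pi/7)) + (exp(2*I*pi/7)) + (exp(-6*I*pi/7))
  = 0.
(Exp terms are combined using exp(i*s)*conj(exp(i*t)) = exp(i*(s-t)), and sums of them are collapsed using the identity that for every m > 1 the m distinct m-th roots of unity sum to 0, e.g. 1 + exp(2*I*pi/3) + exp(-2*I*pi/3) = 0.)
Dividing by |G| = 7 gives 0/7 = 0, matching the row-orthogonality relation <chi_5, chi_2> = [chi_5 = chi_2].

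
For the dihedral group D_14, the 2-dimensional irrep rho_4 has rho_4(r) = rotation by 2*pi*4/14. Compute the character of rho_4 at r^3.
chi_{rho_4}(r^3) = 2*cos(2*pi*4*3/14) = 2*cos(2*pi/7)

Working: rho_4(r^3) is rotation by angle 2*pi*4*3/14, whose trace is 2*cos(2*pi*4*3/14) = 2*cos(2*pi/7).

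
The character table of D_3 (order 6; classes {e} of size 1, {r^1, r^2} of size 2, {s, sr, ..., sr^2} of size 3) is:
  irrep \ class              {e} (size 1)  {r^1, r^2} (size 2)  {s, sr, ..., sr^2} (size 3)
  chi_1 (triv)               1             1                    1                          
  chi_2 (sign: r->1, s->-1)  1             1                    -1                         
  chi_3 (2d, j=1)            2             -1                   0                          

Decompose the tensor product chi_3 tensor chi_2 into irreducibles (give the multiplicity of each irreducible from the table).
chi_3 tensor chi_2 = chi_3 (all other irreducibles have multiplicity 0).

Justification: The character of a tensor product is the pointwise product (chi_3 * chi_2)(C) = chi_3(C) * chi_2(C):
  {e}: (2)*(1), {r^1, r^2}: (-1)*(1), {s, sr, ..., sr^2}: (0)*(-1)
so (chi_3 * chi_2) takes values
  {e} -> 2, {r^1, r^2} -> -1, {s, sr, ..., sr^2} -> 0.
Now take the inner product of this character with each irreducible chi from the table, <chi_3*chi_2, chi> = (1/6) sum_C |C| (chi_3*chi_2)(C) conj(chi(C)):
  <chi_3*chi_2, chi_1> = (1/6)[1*(2)*conj(1) + 2*(-1)*conj(1) + 3*(0)*conj(1)]
      = (1/6)[(2) + (-2) + (0)] = 0/6 = 0
  <chi_3*chi_2, chi_2> = (1/6)[1*(2)*conj(1) + 2*(-1)*conj(1) + 3*(0)*conj(-1)]
      = (1/6)[(2) + (-2) + (0)] = 0/6 = 0
  <chi_3*chi_2, chi_3> = (1/6)[1*(2)*conj(2) + 2*(-1)*conj(-1) + 3*(0)*conj(0)]
      = (1/6)[(4) + (2) + (0)] = 6/6 = 1
Hence the multiplicities are chi_3: 1. Dimension check: dim(chi_3)*dim(chi_2) = 2*1 = 2 and sum (mult * dim) = 1*2 = 2.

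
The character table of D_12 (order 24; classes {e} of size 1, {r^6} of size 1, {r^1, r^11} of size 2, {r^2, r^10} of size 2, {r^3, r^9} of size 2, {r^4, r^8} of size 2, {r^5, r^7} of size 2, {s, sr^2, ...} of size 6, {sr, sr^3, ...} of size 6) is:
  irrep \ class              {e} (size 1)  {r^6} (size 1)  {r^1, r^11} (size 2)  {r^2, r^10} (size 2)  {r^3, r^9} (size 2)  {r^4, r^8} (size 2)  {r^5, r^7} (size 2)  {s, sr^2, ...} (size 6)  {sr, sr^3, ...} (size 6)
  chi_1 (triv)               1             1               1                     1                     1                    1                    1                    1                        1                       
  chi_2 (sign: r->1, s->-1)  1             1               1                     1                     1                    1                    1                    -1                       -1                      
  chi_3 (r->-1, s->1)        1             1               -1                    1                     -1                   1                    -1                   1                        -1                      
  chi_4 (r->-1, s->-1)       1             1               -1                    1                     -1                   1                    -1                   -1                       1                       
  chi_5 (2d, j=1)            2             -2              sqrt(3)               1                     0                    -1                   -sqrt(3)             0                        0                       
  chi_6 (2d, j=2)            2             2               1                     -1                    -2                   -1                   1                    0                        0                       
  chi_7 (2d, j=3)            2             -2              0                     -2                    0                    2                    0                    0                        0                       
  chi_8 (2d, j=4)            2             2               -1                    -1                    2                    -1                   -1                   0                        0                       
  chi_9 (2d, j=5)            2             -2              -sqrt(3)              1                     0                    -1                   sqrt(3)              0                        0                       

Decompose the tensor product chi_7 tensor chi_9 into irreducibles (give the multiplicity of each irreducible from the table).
chi_7 tensor chi_9 = chi_6 + chi_8 (all other irreducibles have multiplicity 0).

Why: The character of a tensor product is the pointwise product (chi_7 * chi_9)(C) = chi_7(C) * chi_9(C):
  {e}: (2)*(2), {r^6}: (-2)*(-2), {r^1, r^11}: (0)*(-sqrt(3)), {r^2, r^10}: (-2)*(1), {r^3, r^9}: (0)*(0), {r^4, r^8}: (2)*(-1), {r^5, r^7}: (0)*(sqrt(3)), {s, sr^2, ...}: (0)*(0), {sr, sr^3, ...}: (0)*(0)
so (chi_7 * chi_9) takes values
  {e} -> 4, {r^6} -> 4, {r^1, r^11} -> 0, {r^2, r^10} -> -2, {r^3, r^9} -> 0, {r^4, r^8} -> -2, {r^5, r^7} -> 0, {s, sr^2, ...} -> 0, {sr, sr^3, ...} -> 0.
Now take the inner product of this character with each irreducible chi from the table, <chi_7*chi_9, chi> = (1/24) sum_C |C| (chi_7*chi_9)(C) conj(chi(C)):
  <chi_7*chi_9, chi_1> = (1/24)[1*(4)*conj(1) + 1*(4)*conj(1) + 2*(0)*conj(1) + 2*(-2)*conj(1) + 2*(0)*conj(1) + 2*(-2)*conj(1) + 2*(0)*conj(1) + 6*(0)*conj(1) + 6*(0)*conj(1)]
      = (1/24)[(4) + (4) + (0) + (-4) + (0) + (-4) + (0) + (0) + (0)] = 0/24 = 0
  <chi_7*chi_9, chi_2> = (1/24)[1*(4)*conj(1) + 1*(4)*conj(1) + 2*(0)*conj(1) + 2*(-2)*conj(1) + 2*(0)*conj(1) + 2*(-2)*conj(1) + 2*(0)*conj(1) + 6*(0)*conj(-1) + 6*(0)*conj(-1)]
      = (1/24)[(4) + (4) + (0) + (-4) + (0) + (-4) + (0) + (0) + (0)] = 0/24 = 0
  <chi_7*chi_9, chi_3> = (1/24)[1*(4)*conj(1) + 1*(4)*conj(1) + 2*(0)*conj(-1) + 2*(-2)*conj(1) + 2*(0)*conj(-1) + 2*(-2)*conj(1) + 2*(0)*conj(-1) + 6*(0)*conj(1) + 6*(0)*conj(-1)]
      = (1/24)[(4) + (4) + (0) + (-4) + (0) + (-4) + (0) + (0) + (0)] = 0/24 = 0
  <chi_7*chi_9, chi_4> = (1/24)[1*(4)*conj(1) + 1*(4)*conj(1) + 2*(0)*conj(-1) + 2*(-2)*conj(1) + 2*(0)*conj(-1) + 2*(-2)*conj(1) + 2*(0)*conj(-1) + 6*(0)*conj(-1) + 6*(0)*conj(1)]
      = (1/24)[(4) + (4) + (0) + (-4) + (0) + (-4) + (0) + (0) + (0)] = 0/24 = 0
  <chi_7*chi_9, chi_5> = (1/24)[1*(4)*conj(2) + 1*(4)*conj(-2) + 2*(0)*conj(sqrt(3)) + 2*(-2)*conj(1) + 2*(0)*conj(0) + 2*(-2)*conj(-1) + 2*(0)*conj(-sqrt(3)) + 6*(0)*conj(0) + 6*(0)*conj(0)]
      = (1/24)[(8) + (-8) + (0) + (-4) + (0) + (4) + (0) + (0) + (0)] = 0/24 = 0
  <chi_7*chi_9, chi_6> = (1/24)[1*(4)*conj(2) + 1*(4)*conj(2) + 2*(0)*conj(1) + 2*(-2)*conj(-1) + 2*(0)*conj(-2) + 2*(-2)*conj(-1) + 2*(0)*conj(1) + 6*(0)*conj(0) + 6*(0)*conj(0)]
      = (1/24)[(8) + (8) + (0) + (4) + (0) + (4) + (0) + (0) + (0)] = 24/24 = 1
  <chi_7*chi_9, chi_7> = (1/24)[1*(4)*conj(2) + 1*(4)*conj(-2) + 2*(0)*conj(0) + 2*(-2)*conj(-2) + 2*(0)*conj(0) + 2*(-2)*conj(2) + 2*(0)*conj(0) + 6*(0)*conj(0) + 6*(0)*conj(0)]
      = (1/24)[(8) + (-8) + (0) + (8) + (0) + (-8) + (0) + (0) + (0)] = 0/24 = 0
  <chi_7*chi_9, chi_8> = (1/24)[1*(4)*conj(2) + 1*(4)*conj(2) + 2*(0)*conj(-1) + 2*(-2)*conj(-1) + 2*(0)*conj(2) + 2*(-2)*conj(-1) + 2*(0)*conj(-1) + 6*(0)*conj(0) + 6*(0)*conj(0)]
      = (1/24)[(8) + (8) + (0) + (4) + (0) + (4) + (0) + (0) + (0)] = 24/24 = 1
  <chi_7*chi_9, chi_9> = (1/24)[1*(4)*conj(2) + 1*(4)*conj(-2) + 2*(0)*conj(-sqrt(3)) + 2*(-2)*conj(1) + 2*(0)*conj(0) + 2*(-2)*conj(-1) + 2*(0)*conj(sqrt(3)) + 6*(0)*conj(0) + 6*(0)*conj(0)]
      = (1/24)[(8) + (-8) + (0) + (-4) + (0) + (4) + (0) + (0) + (0)] = 0/24 = 0
Hence the multiplicities are chi_6: 1, chi_8: 1. Dimension check: dim(chi_7)*dim(chi_9) = 2*2 = 4 and sum (mult * dim) = 1*2 + 1*2 = 4.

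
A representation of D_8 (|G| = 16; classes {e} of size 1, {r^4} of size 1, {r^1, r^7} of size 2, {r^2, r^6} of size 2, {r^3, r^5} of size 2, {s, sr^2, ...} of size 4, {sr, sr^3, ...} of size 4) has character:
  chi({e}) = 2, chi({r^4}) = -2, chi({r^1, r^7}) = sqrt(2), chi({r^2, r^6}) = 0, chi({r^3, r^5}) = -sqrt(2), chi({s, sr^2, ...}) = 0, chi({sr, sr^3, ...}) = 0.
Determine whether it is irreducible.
Irreducible: <chi, chi> = 1.

Justification: <chi, chi> = (1/|G|) sum_C |C| * |chi(C)|^2 = (1/16)[1*|2|^2 + 1*|-2|^2 + 2*|sqrt(2)|^2 + 2*|0|^2 + 2*|-sqrt(2)|^2 + 4*|0|^2 + 4*|0|^2]
  = (1/16)[(4) + (4) + (4) + (0) + (4) + (0) + (0)] = 16/16 = 1.
A character is irreducible iff <chi, chi> = 1, so this representation is irreducible.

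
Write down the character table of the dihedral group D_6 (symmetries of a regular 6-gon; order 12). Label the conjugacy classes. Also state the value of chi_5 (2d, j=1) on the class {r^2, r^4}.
Conjugacy classes: {e} of size 1, {r^3} of size 1, {r^1, r^5} of size 2, {r^2, r^4} of size 2, {s, sr^2, ...} of size 3, {sr, sr^3, ...} of size 3.
Character table:
  irrep \ class              {e} (size 1)  {r^3} (size 1)  {r^1, r^5} (size 2)  {r^2, r^4} (size 2)  {s, sr^2, ...} (size 3)  {sr, sr^3, ...} (size 3)
  chi_1 (triv)               1             1               1                    1                    1                        1                       
  chi_2 (sign: r->1, s->-1)  1             1               1                    1                    -1                       -1                      
  chi_3 (r->-1, s->1)        1             -1              -1                   1                    1                        -1                      
  chi_4 (r->-1, s->-1)       1             -1              -1                   1                    -1                       1                       
  chi_5 (2d, j=1)            2             -2              1                    -1                   0                        0                       
  chi_6 (2d, j=2)            2             2               -1                   -1                   0                        0                       

Spot check: chi_5 (2d, j=1) on {r^2, r^4} = -1.

D_6 has order 2*6 = 12 with 6 conjugacy classes, hence 6 irreducibles. Sum of squared dims 1 + 1 + 1 + 1 + 4 + 4 = 12 = |G|. Linear characters come from the abelianisation; the 2-dimensional irreps have character r^k -> 2*cos(2*pi*j*k/6), reflections -> 0.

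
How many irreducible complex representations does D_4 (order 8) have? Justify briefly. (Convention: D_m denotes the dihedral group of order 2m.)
5

Proof sketch: The number of irreducible complex representations of a finite group equals its number of conjugacy classes. D_4 has 5 conjugacy classes (n/2 + 3 for n even), so D_4 (order 8) has exactly 5 irreducible complex representations.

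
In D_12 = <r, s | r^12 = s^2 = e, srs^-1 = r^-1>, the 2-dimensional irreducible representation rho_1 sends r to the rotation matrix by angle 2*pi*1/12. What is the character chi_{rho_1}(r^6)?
chi_{rho_1}(r^6) = 2*cos(2*pi*1*6/12) = -2

Working: rho_1(r^6) is rotation by angle 2*pi*1*6/12, whose trace is 2*cos(2*pi*1*6/12) = -2.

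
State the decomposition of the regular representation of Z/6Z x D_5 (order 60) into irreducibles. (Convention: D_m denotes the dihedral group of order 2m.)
Each irreducible V_i of dimension d_i appears with multiplicity d_i, i.e. rho_reg = (direct sum over all irreducibles V_i) d_i V_i. The irreducible dimensions for Z/6Z x D_5 are 1, 1, 1, 1, 1, 1, 1, 1, 1, 1, 1, 1, 2, 2, 2, 2, 2, 2, 2, 2, 2, 2, 2, 2: 12 irreducibles of dimension 1, each with multiplicity 1; 12 irreducibles of dimension 2, each with multiplicity 2. Total dimension 12*1*1 + 12*2*2 = 60 = |G|.

Explanation: General theorem: in the regular representation of a finite group G, each irreducible appears with multiplicity equal to its dimension. Check: dim(rho_reg) = sum d_i^2 = 1 + 1 + 1 + 1 + 1 + 1 + 1 + 1 + 1 + 1 + 1 + 1 + 4 + 4 + 4 + 4 + 4 + 4 + 4 + 4 + 4 + 4 + 4 + 4 = 60 = |G|.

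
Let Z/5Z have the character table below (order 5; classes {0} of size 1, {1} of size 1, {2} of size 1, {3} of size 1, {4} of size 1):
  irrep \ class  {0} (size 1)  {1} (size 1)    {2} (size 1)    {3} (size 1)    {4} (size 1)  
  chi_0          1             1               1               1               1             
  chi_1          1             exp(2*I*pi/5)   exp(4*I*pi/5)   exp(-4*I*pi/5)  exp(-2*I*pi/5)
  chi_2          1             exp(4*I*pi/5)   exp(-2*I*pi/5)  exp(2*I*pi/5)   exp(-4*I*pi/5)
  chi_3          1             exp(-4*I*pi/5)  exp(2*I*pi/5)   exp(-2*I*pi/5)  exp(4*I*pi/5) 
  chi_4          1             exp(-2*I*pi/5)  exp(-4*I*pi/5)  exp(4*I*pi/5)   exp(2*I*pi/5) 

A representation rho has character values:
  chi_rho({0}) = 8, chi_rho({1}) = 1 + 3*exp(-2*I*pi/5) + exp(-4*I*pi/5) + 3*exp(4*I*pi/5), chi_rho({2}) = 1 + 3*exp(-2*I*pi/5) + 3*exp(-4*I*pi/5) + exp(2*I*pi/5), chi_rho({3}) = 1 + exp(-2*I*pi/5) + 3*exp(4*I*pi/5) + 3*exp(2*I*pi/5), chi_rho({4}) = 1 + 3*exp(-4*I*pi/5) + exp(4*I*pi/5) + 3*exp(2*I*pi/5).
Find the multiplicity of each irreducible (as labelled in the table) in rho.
Multiplicities: chi_0: 1, chi_1: 0, chi_2: 3, chi_3: 1, chi_4: 3.

Use <chi_rho, chi> = (1/|G|) sum_C |C| * chi_rho(C) * conj(chi(C)) with |G| = 5 for each irreducible chi in the table:
  <chi_rho, chi_0> = (1/5)[1*(8)*conj(1) + 1*(1 + 3*exp(-2*I*pi/5) + exp(-4*I*pi/5) + 3*exp(4*I*pi/5))*conj(1) + 1*(1 + 3*exp(-2*I*pi/5) + 3*exp(-4*I*pi/5) + exp(2*I*pi/5))*conj(1) + 1*(1 + exp(-2*I*pi/5) + 3*exp(4*I*pi/5) + 3*exp(2*I*pi/5))*conj(1) + 1*(1 + 3*exp(-4*I*pi/5) + exp(4*I*pi/5) + 3*exp(2*I*pi/5))*conj(1)]
      = (1/5)[(8) + (1 + 3*exp(-2*I*pi/5) + exp(-4*I*pi/5) + 3*exp(4*I*pi/5)) + (1 + 3*exp(-2*I*pi/5) + 3*exp(-4*I*pi/5) + exp(2*I*pi/5)) + (1 + exp(-2*I*pi/5) + 3*exp(4*I*pi/5) + 3*exp(2*I*pi/5)) + (1 + 3*exp(-4*I*pi/5) + exp(4*I*pi/5) + 3*exp(2*I*pi/5))] = 5/5 = 1
  <chi_rho, chi_1> = (1/5)[1*(8)*conj(1) + 1*(1 + 3*exp(-2*I*pi/5) + exp(-4*I*pi/5) + 3*exp(4*I*pi/5))*conj(exp(2*I*pi/5)) + 1*(1 + 3*exp(-2*I*pi/5) + 3*exp(-4*I*pi/5) + exp(2*I*pi/5))*conj(exp(4*I*pi/5)) + 1*(1 + exp(-2*I*pi/5) + 3*exp(4*I*pi/5) + 3*exp(2*I*pi/5))*conj(exp(-4*I*pi/5)) + 1*(1 + 3*exp(-4*I*pi/5) + exp(4*I*pi/5) + 3*exp(2*I*pi/5))*conj(exp(-2*I*pi/5))]
      = (1/5)[(8) + (3*exp(-4*I*pi/5) + exp(-2*I*pi/5) + exp(4*I*pi/5) + 3*exp(2*I*pi/5)) + (exp(-2*I*pi/5) + exp(-4*I*pi/5) + 3*exp(4*I*pi/5) + 3*exp(2*I*pi/5)) + (3*exp(-2*I*pi/5) + 3*exp(-4*I*pi/5) + exp(4*I*pi/5) + exp(2*I*pi/5)) + (3*exp(-2*I*pi/5) + exp(-4*I*pi/5) + exp(2*I*pi/5) + 3*exp(4*I*pi/5))] = 0/5 = 0
  <chi_rho, chi_2> = (1/5)[1*(8)*conj(1) + 1*(1 + 3*exp(-2*I*pi/5) + exp(-4*I*pi/5) + 3*exp(4*I*pi/5))*conj(exp(4*I*pi/5)) + 1*(1 + 3*exp(-2*I*pi/5) + 3*exp(-4*I*pi/5) + exp(2*I*pi/5))*conj(exp(-2*I*pi/5)) + 1*(1 + exp(-2*I*pi/5) + 3*exp(4*I*pi/5) + 3*exp(2*I*pi/5))*conj(exp(2*I*pi/5)) + 1*(1 + 3*exp(-4*I*pi/5) + exp(4*I*pi/5) + 3*exp(2*I*pi/5))*conj(exp(-4*I*pi/5))]
      = (1/5)[(8) + (3 + exp(-4*I*pi/5) + exp(2*I*pi/5) + 3*exp(4*I*pi/5)) + (3 + 3*exp(-2*I*pi/5) + exp(4*I*pi/5) + exp(2*I*pi/5)) + (3 + exp(-2*I*pi/5) + exp(-4*I*pi/5) + 3*exp(2*I*pi/5)) + (3 + 3*exp(-4*I*pi/5) + exp(-2*I*pi/5) + exp(4*I*pi/5))] = 15/5 = 3
  <chi_rho, chi_3> = (1/5)[1*(8)*conj(1) + 1*(1 + 3*exp(-2*I*pi/5) + exp(-4*I*pi/5) + 3*exp(4*I*pi/5))*conj(exp(-4*I*pi/5)) + 1*(1 + 3*exp(-2*I*pi/5) + 3*exp(-4*I*pi/5) + exp(2*I*pi/5))*conj(exp(2*I*pi/5)) + 1*(1 + exp(-2*I*pi/5) + 3*exp(4*I*pi/5) + 3*exp(2*I*pi/5))*conj(exp(-2*I*pi/5)) + 1*(1 + 3*exp(-4*I*pi/5) + exp(4*I*pi/5) + 3*exp(2*I*pi/5))*conj(exp(4*I*pi/5))]
      = (1/5)[(8) + (1 + 3*exp(-2*I*pi/5) + exp(4*I*pi/5) + 3*exp(2*I*pi/5)) + (1 + 3*exp(-4*I*pi/5) + exp(-2*I*pi/5) + 3*exp(4*I*pi/5)) + (1 + 3*exp(-4*I*pi/5) + exp(2*I*pi/5) + 3*exp(4*I*pi/5)) + (1 + 3*exp(-2*I*pi/5) + exp(-4*I*pi/5) + 3*exp(2*I*pi/5))] = 5/5 = 1
  <chi_rho, chi_4> = (1/5)[1*(8)*conj(1) + 1*(1 + 3*exp(-2*I*pi/5) + exp(-4*I*pi/5) + 3*exp(4*I*pi/5))*conj(exp(-2*I*pi/5)) + 1*(1 + 3*exp(-2*I*pi/5) + 3*exp(-4*I*pi/5) + exp(2*I*pi/5))*conj(exp(-4*I*pi/5)) + 1*(1 + exp(-2*I*pi/5) + 3*exp(4*I*pi/5) + 3*exp(2*I*pi/5))*conj(exp(4*I*pi/5)) + 1*(1 + 3*exp(-4*I*pi/5) + exp(4*I*pi/5) + 3*exp(2*I*pi/5))*conj(exp(2*I*pi/5))]
      = (1/5)[(8) + (3 + 3*exp(-4*I*pi/5) + exp(-2*I*pi/5) + exp(2*I*pi/5)) + (3 + exp(-4*I*pi/5) + exp(4*I*pi/5) + 3*exp(2*I*pi/5)) + (3 + 3*exp(-2*I*pi/5) + exp(-4*I*pi/5) + exp(4*I*pi/5)) + (3 + exp(-2*I*pi/5) + exp(2*I*pi/5) + 3*exp(4*I*pi/5))] = 15/5 = 3
(Exp terms are combined using exp(i*s)*conj(exp(i*t)) = exp(i*(s-t)), and sums of them are collapsed using the identity that for every m > 1 the m distinct m-th roots of unity sum to 0, e.g. 1 + exp(2*I*pi/3) + exp(-2*I*pi/3) = 0.)
Dimension check: dim(rho) = sum (mult * dim) = 1*1 + 0*1 + 3*1 + 1*1 + 3*1 = 8 = chi_rho(e) = 8.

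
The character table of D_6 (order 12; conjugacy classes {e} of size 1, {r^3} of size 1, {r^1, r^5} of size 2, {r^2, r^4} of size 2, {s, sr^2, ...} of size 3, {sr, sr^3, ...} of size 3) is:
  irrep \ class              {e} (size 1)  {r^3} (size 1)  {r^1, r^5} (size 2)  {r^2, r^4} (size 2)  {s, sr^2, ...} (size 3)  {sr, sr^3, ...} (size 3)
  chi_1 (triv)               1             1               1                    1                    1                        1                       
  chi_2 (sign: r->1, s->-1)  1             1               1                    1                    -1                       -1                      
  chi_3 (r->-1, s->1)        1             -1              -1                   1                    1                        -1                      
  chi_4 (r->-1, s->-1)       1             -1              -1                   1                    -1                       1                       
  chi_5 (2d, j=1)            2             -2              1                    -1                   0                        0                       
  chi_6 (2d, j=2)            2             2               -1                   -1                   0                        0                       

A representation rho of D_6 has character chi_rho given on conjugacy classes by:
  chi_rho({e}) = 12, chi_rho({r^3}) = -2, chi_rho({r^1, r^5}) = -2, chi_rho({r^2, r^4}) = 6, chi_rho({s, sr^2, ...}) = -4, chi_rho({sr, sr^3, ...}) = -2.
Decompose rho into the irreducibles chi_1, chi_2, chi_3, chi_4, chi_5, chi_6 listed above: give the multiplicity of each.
Multiplicities: chi_1: 0, chi_2: 3, chi_3: 2, chi_4: 3, chi_5: 1, chi_6: 1.

Why: Use <chi_rho, chi> = (1/|G|) sum_C |C| * chi_rho(C) * conj(chi(C)) with |G| = 12 for each irreducible chi in the table:
  <chi_rho, chi_1> = (1/12)[1*(12)*conj(1) + 1*(-2)*conj(1) + 2*(-2)*conj(1) + 2*(6)*conj(1) + 3*(-4)*conj(1) + 3*(-2)*conj(1)]
      = (1/12)[(12) + (-2) + (-4) + (12) + (-12) + (-6)] = 0/12 = 0
  <chi_rho, chi_2> = (1/12)[1*(12)*conj(1) + 1*(-2)*conj(1) + 2*(-2)*conj(1) + 2*(6)*conj(1) + 3*(-4)*conj(-1) + 3*(-2)*conj(-1)]
      = (1/12)[(12) + (-2) + (-4) + (12) + (12) + (6)] = 36/12 = 3
  <chi_rho, chi_3> = (1/12)[1*(12)*conj(1) + 1*(-2)*conj(-1) + 2*(-2)*conj(-1) + 2*(6)*conj(1) + 3*(-4)*conj(1) + 3*(-2)*conj(-1)]
      = (1/12)[(12) + (2) + (4) + (12) + (-12) + (6)] = 24/12 = 2
  <chi_rho, chi_4> = (1/12)[1*(12)*conj(1) + 1*(-2)*conj(-1) + 2*(-2)*conj(-1) + 2*(6)*conj(1) + 3*(-4)*conj(-1) + 3*(-2)*conj(1)]
      = (1/12)[(12) + (2) + (4) + (12) + (12) + (-6)] = 36/12 = 3
  <chi_rho, chi_5> = (1/12)[1*(12)*conj(2) + 1*(-2)*conj(-2) + 2*(-2)*conj(1) + 2*(6)*conj(-1) + 3*(-4)*conj(0) + 3*(-2)*conj(0)]
      = (1/12)[(24) + (4) + (-4) + (-12) + (0) + (0)] = 12/12 = 1
  <chi_rho, chi_6> = (1/12)[1*(12)*conj(2) + 1*(-2)*conj(2) + 2*(-2)*conj(-1) + 2*(6)*conj(-1) + 3*(-4)*conj(0) + 3*(-2)*conj(0)]
      = (1/12)[(24) + (-4) + (4) + (-12) + (0) + (0)] = 12/12 = 1
Dimension check: dim(rho) = sum (mult * dim) = 0*1 + 3*1 + 2*1 + 3*1 + 1*2 + 1*2 = 12 = chi_rho(e) = 12.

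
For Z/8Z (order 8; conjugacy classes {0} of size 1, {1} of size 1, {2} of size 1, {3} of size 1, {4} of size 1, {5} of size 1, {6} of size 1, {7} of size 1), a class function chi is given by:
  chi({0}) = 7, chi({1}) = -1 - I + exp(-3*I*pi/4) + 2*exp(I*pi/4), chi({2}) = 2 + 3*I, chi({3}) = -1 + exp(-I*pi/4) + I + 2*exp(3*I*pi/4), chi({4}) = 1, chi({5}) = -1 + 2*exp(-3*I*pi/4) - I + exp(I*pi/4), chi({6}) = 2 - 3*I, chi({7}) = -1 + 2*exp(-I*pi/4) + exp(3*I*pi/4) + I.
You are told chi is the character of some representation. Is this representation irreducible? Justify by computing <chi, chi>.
Not irreducible (reducible): <chi, chi> = 11 > 1.

Solution. <chi, chi> = (1/|G|) sum_C |C| * |chi(C)|^2 = (1/8)[1*|7|^2 + 1*|-1 - I + exp(-3*I*pi/4) + 2*exp(I*pi/4)|^2 + 1*|2 + 3*I|^2 + 1*|-1 + exp(-I*pi/4) + I + 2*exp(3*I*pi/4)|^2 + 1*|1|^2 + 1*|-1 + 2*exp(-3*I*pi/4) - I + exp(I*pi/4)|^2 + 1*|2 - 3*I|^2 + 1*|-1 + 2*exp(-I*pi/4) + exp(3*I*pi/4) + I|^2]
  = (1/8)[(49) + (3 - 4*exp(I*pi/4) - exp(-I*pi/4) + exp(3*I*pi/4) - 2*exp(-3*I*pi/4)) + (13) + (3 - 2*exp(I*pi/4) - exp(3*I*pi/4) + exp(-I*pi/4) - 4*exp(-3*I*pi/4)) + (1) + (3 - 2*exp(I*pi/4) - exp(3*I*pi/4) + exp(-I*pi/4) - 4*exp(-3*I*pi/4)) + (13) + (3 - 4*exp(I*pi/4) - exp(-I*pi/4) + exp(3*I*pi/4) - 2*exp(-3*I*pi/4))] = 88/8 = 11.
(Exp terms are combined using exp(i*s)*conj(exp(i*t)) = exp(i*(s-t)), and sums of them are collapsed using the identity that for every m > 1 the m distinct m-th roots of unity sum to 0, e.g. 1 + exp(2*I*pi/3) + exp(-2*I*pi/3) = 0.)
A character is irreducible iff <chi, chi> = 1, so this representation is reducible.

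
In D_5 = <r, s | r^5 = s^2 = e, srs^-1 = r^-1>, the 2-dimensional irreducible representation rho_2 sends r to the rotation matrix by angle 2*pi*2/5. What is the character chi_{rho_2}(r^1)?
chi_{rho_2}(r^1) = 2*cos(2*pi*2*1/5) = -sqrt(5)/2 - 1/2

Solution. rho_2(r^1) is rotation by angle 2*pi*2*1/5, whose trace is 2*cos(2*pi*2*1/5) = -sqrt(5)/2 - 1/2.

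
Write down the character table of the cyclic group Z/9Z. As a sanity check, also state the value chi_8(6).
Character table of Z/9Z (irreps indexed chi_0,...,chi_8 with chi_k(m) = zeta_9^(k*m), zeta_9 = exp(2*pi*i/9)):
  irrep \ class  {0} (size 1)  {1} (size 1)    {2} (size 1)    {3} (size 1)    {4} (size 1)    {5} (size 1)    {6} (size 1)    {7} (size 1)    {8} (size 1)  
  chi_0          1             1               1               1               1               1               1               1               1             
  chi_1          1             exp(2*I*pi/9)   exp(4*I*pi/9)   exp(2*I*pi/3)   exp(8*I*pi/9)   exp(-8*I*pi/9)  exp(-2*I*pi/3)  exp(-4*I*pi/9)  exp(-2*I*pi/9)
  chi_2          1             exp(4*I*pi/9)   exp(8*I*pi/9)   exp(-2*I*pi/3)  exp(-2*I*pi/9)  exp(2*I*pi/9)   exp(2*I*pi/3)   exp(-8*I*pi/9)  exp(-4*I*pi/9)
  chi_3          1             exp(2*I*pi/3)   exp(-2*I*pi/3)  1               exp(2*I*pi/3)   exp(-2*I*pi/3)  1               exp(2*I*pi/3)   exp(-2*I*pi/3)
  chi_4          1             exp(8*I*pi/9)   exp(-2*I*pi/9)  exp(2*I*pi/3)   exp(-4*I*pi/9)  exp(4*I*pi/9)   exp(-2*I*pi/3)  exp(2*I*pi/9)   exp(-8*I*pi/9)
  chi_5          1             exp(-8*I*pi/9)  exp(2*I*pi/9)   exp(-2*I*pi/3)  exp(4*I*pi/9)   exp(-4*I*pi/9)  exp(2*I*pi/3)   exp(-2*I*pi/9)  exp(8*I*pi/9) 
  chi_6          1             exp(-2*I*pi/3)  exp(2*I*pi/3)   1               exp(-2*I*pi/3)  exp(2*I*pi/3)   1               exp(-2*I*pi/3)  exp(2*I*pi/3) 
  chi_7          1             exp(-4*I*pi/9)  exp(-8*I*pi/9)  exp(2*I*pi/3)   exp(2*I*pi/9)   exp(-2*I*pi/9)  exp(-2*I*pi/3)  exp(8*I*pi/9)   exp(4*I*pi/9) 
  chi_8          1             exp(-2*I*pi/9)  exp(-4*I*pi/9)  exp(-2*I*pi/3)  exp(-8*I*pi/9)  exp(8*I*pi/9)   exp(2*I*pi/3)   exp(4*I*pi/9)   exp(2*I*pi/9) 

Spot check: chi_8(6) = zeta_9^(8*6) = zeta_9^48 = exp(2*I*pi/3).

Derivation: Z/9Z is abelian, so all 9 irreducible complex representations are 1-dimensional. They are given by chi_k(m) = zeta_9^(k*m) for k = 0,...,8. Row orthogonality: sum_m chi_k(m) conj(chi_l(m)) = 9 * [k = l].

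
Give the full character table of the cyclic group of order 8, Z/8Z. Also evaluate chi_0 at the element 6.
Character table of Z/8Z (irreps indexed chi_0,...,chi_7 with chi_k(m) = zeta_8^(k*m), zeta_8 = exp(2*pi*i/8)):
  irrep \ class  {0} (size 1)  {1} (size 1)    {2} (size 1)  {3} (size 1)    {4} (size 1)  {5} (size 1)    {6} (size 1)  {7} (size 1)  
  chi_0          1             1               1             1               1             1               1             1             
  chi_1          1             exp(I*pi/4)     I             exp(3*I*pi/4)   -1            exp(-3*I*pi/4)  -I            exp(-I*pi/4)  
  chi_2          1             I               -1            -I              1             I               -1            -I            
  chi_3          1             exp(3*I*pi/4)   -I            exp(I*pi/4)     -1            exp(-I*pi/4)    I             exp(-3*I*pi/4)
  chi_4          1             -1              1             -1              1             -1              1             -1            
  chi_5          1             exp(-3*I*pi/4)  I             exp(-I*pi/4)    -1            exp(I*pi/4)     -I            exp(3*I*pi/4) 
  chi_6          1             -I              -1            I               1             -I              -1            I             
  chi_7          1             exp(-I*pi/4)    -I            exp(-3*I*pi/4)  -1            exp(3*I*pi/4)   I             exp(I*pi/4)   

Spot check: chi_0(6) = zeta_8^(0*6) = zeta_8^0 = 1.

Working: Z/8Z is abelian, so all 8 irreducible complex representations are 1-dimensional. They are given by chi_k(m) = zeta_8^(k*m) for k = 0,...,7. Row orthogonality: sum_m chi_k(m) conj(chi_l(m)) = 8 * [k = l].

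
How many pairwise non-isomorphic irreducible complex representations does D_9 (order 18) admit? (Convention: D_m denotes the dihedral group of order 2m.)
6

Explanation: The number of irreducible complex representations of a finite group equals its number of conjugacy classes. D_9 has 6 conjugacy classes ((n+3)/2 for n odd), so D_9 (order 18) has exactly 6 irreducible complex representations.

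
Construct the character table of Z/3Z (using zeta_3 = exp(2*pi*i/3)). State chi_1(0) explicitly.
Character table of Z/3Z (irreps indexed chi_0,...,chi_2 with chi_k(m) = zeta_3^(k*m), zeta_3 = exp(2*pi*i/3)):
  irrep \ class  {0} (size 1)  {1} (size 1)    {2} (size 1)  
  chi_0          1             1               1             
  chi_1          1             exp(2*I*pi/3)   exp(-2*I*pi/3)
  chi_2          1             exp(-2*I*pi/3)  exp(2*I*pi/3) 

Spot check: chi_1(0) = zeta_3^(1*0) = zeta_3^0 = 1.

Details: Z/3Z is abelian, so all 3 irreducible complex representations are 1-dimensional. They are given by chi_k(m) = zeta_3^(k*m) for k = 0,...,2. Row orthogonality: sum_m chi_k(m) conj(chi_l(m)) = 3 * [k = l].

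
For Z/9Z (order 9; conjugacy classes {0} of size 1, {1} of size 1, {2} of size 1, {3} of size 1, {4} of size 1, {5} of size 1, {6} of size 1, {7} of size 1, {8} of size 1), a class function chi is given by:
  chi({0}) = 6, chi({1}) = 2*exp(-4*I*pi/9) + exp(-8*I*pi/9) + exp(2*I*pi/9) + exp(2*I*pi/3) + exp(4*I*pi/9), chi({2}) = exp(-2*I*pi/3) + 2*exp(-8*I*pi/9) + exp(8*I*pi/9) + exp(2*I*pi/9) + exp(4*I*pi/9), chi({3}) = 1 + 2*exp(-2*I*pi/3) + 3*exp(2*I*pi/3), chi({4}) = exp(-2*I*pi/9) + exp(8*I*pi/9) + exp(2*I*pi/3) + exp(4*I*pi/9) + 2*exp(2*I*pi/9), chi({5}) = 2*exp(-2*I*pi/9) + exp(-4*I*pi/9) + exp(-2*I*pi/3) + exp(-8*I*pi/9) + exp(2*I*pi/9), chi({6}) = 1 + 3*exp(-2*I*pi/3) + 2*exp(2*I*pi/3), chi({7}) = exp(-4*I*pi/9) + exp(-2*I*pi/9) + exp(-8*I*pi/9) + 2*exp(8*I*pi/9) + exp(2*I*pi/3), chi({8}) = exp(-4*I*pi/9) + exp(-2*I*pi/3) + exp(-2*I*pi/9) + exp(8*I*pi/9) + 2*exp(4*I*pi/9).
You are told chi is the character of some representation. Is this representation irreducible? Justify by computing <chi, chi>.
Not irreducible (reducible): <chi, chi> = 8 > 1.

Details: <chi, chi> = (1/|G|) sum_C |C| * |chi(C)|^2 = (1/9)[1*|6|^2 + 1*|2*exp(-4*I*pi/9) + exp(-8*I*pi/9) + exp(2*I*pi/9) + exp(2*I*pi/3) + exp(4*I*pi/9)|^2 + 1*|exp(-2*I*pi/3) + 2*exp(-8*I*pi/9) + exp(8*I*pi/9) + exp(2*I*pi/9) + exp(4*I*pi/9)|^2 + 1*|1 + 2*exp(-2*I*pi/3) + 3*exp(2*I*pi/3)|^2 + 1*|exp(-2*I*pi/9) + exp(8*I*pi/9) + exp(2*I*pi/3) + exp(4*I*pi/9) + 2*exp(2*I*pi/9)|^2 + 1*|2*exp(-2*I*pi/9) + exp(-4*I*pi/9) + exp(-2*I*pi/3) + exp(-8*I*pi/9) + exp(2*I*pi/9)|^2 + 1*|1 + 3*exp(-2*I*pi/3) + 2*exp(2*I*pi/3)|^2 + 1*|exp(-4*I*pi/9) + exp(-2*I*pi/9) + exp(-8*I*pi/9) + 2*exp(8*I*pi/9) + exp(2*I*pi/3)|^2 + 1*|exp(-4*I*pi/9) + exp(-2*I*pi/3) + exp(-2*I*pi/9) + exp(8*I*pi/9) + 2*exp(4*I*pi/9)|^2]
  = (1/9)[(36) + (8 + 4*exp(-4*I*pi/9) + 3*exp(-2*I*pi/3) + 5*exp(-8*I*pi/9) + 2*exp(-2*I*pi/9) + 2*exp(2*I*pi/9) + 5*exp(8*I*pi/9) + 3*exp(2*I*pi/3) + 4*exp(4*I*pi/9)) + (8 + 5*exp(-2*I*pi/9) + 3*exp(-2*I*pi/3) + 2*exp(-4*I*pi/9) + 4*exp(-8*I*pi/9) + 4*exp(8*I*pi/9) + 2*exp(4*I*pi/9) + 3*exp(2*I*pi/3) + 5*exp(2*I*pi/9)) + (3) + (8 + 5*exp(-4*I*pi/9) + 3*exp(-2*I*pi/3) + 4*exp(-2*I*pi/9) + 2*exp(-8*I*pi/9) + 2*exp(8*I*pi/9) + 4*exp(2*I*pi/9) + 3*exp(2*I*pi/3) + 5*exp(4*I*pi/9)) + (8 + 5*exp(-4*I*pi/9) + 3*exp(-2*I*pi/3) + 4*exp(-2*I*pi/9) + 2*exp(-8*I*pi/9) + 2*exp(8*I*pi/9) + 4*exp(2*I*pi/9) + 3*exp(2*I*pi/3) + 5*exp(4*I*pi/9)) + (3) + (8 + 5*exp(-2*I*pi/9) + 3*exp(-2*I*pi/3) + 2*exp(-4*I*pi/9) + 4*exp(-8*I*pi/9) + 4*exp(8*I*pi/9) + 2*exp(4*I*pi/9) + 3*exp(2*I*pi/3) + 5*exp(2*I*pi/9)) + (8 + 4*exp(-4*I*pi/9) + 3*exp(-2*I*pi/3) + 5*exp(-8*I*pi/9) + 2*exp(-2*I*pi/9) + 2*exp(2*I*pi/9) + 5*exp(8*I*pi/9) + 3*exp(2*I*pi/3) + 4*exp(4*I*pi/9))] = 72/9 = 8.
(Exp terms are combined using exp(i*s)*conj(exp(i*t)) = exp(i*(s-t)), and sums of them are collapsed using the identity that for every m > 1 the m distinct m-th roots of unity sum to 0, e.g. 1 + exp(2*I*pi/3) + exp(-2*I*pi/3) = 0.)
A character is irreducible iff <chi, chi> = 1, so this representation is reducible.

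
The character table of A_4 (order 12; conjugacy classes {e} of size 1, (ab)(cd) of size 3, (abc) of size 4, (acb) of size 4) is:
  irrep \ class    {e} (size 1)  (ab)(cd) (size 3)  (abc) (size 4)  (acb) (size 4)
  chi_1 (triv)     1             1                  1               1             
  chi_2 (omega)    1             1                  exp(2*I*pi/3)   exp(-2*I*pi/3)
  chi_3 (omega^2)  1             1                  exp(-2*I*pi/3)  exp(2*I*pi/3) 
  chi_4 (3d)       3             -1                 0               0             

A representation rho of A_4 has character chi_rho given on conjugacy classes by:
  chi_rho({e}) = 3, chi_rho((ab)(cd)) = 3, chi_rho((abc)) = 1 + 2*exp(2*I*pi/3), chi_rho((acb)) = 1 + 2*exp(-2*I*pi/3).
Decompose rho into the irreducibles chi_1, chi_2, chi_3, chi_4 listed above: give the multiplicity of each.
Multiplicities: chi_1: 1, chi_2: 2, chi_3: 0, chi_4: 0.

Solution. Use <chi_rho, chi> = (1/|G|) sum_C |C| * chi_rho(C) * conj(chi(C)) with |G| = 12 for each irreducible chi in the table:
  <chi_rho, chi_1> = (1/12)[1*(3)*conj(1) + 3*(3)*conj(1) + 4*(1 + 2*exp(2*I*pi/3))*conj(1) + 4*(1 + 2*exp(-2*I*pi/3))*conj(1)]
      = (1/12)[(3) + (9) + (4 + 8*exp(2*I*pi/3)) + (4 + 8*exp(-2*I*pi/3))] = 12/12 = 1
  <chi_rho, chi_2> = (1/12)[1*(3)*conj(1) + 3*(3)*conj(1) + 4*(1 + 2*exp(2*I*pi/3))*conj(exp(2*I*pi/3)) + 4*(1 + 2*exp(-2*I*pi/3))*conj(exp(-2*I*pi/3))]
      = (1/12)[(3) + (9) + (8 + 4*exp(-2*I*pi/3)) + (8 + 4*exp(2*I*pi/3))] = 24/12 = 2
  <chi_rho, chi_3> = (1/12)[1*(3)*conj(1) + 3*(3)*conj(1) + 4*(1 + 2*exp(2*I*pi/3))*conj(exp(-2*I*pi/3)) + 4*(1 + 2*exp(-2*I*pi/3))*conj(exp(2*I*pi/3))]
      = (1/12)[(3) + (9) + (8*exp(-2*I*pi/3) + 4*exp(2*I*pi/3)) + (4*exp(-2*I*pi/3) + 8*exp(2*I*pi/3))] = 0/12 = 0
  <chi_rho, chi_4> = (1/12)[1*(3)*conj(3) + 3*(3)*conj(-1) + 4*(1 + 2*exp(2*I*pi/3))*conj(0) + 4*(1 + 2*exp(-2*I*pi/3))*conj(0)]
      = (1/12)[(9) + (-9) + (0) + (0)] = 0/12 = 0
(Exp terms are combined using exp(i*s)*conj(exp(i*t)) = exp(i*(s-t)), and sums of them are collapsed using the identity that for every m > 1 the m distinct m-th roots of unity sum to 0, e.g. 1 + exp(2*I*pi/3) + exp(-2*I*pi/3) = 0.)
Dimension check: dim(rho) = sum (mult * dim) = 1*1 + 2*1 + 0*1 + 0*3 = 3 = chi_rho(e) = 3.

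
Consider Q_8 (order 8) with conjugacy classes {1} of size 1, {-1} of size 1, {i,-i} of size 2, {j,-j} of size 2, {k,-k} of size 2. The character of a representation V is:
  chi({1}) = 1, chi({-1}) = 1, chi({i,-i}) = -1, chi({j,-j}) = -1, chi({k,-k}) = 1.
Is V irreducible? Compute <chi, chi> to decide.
Irreducible: <chi, chi> = 1.

Argument: <chi, chi> = (1/|G|) sum_C |C| * |chi(C)|^2 = (1/8)[1*|1|^2 + 1*|1|^2 + 2*|-1|^2 + 2*|-1|^2 + 2*|1|^2]
  = (1/8)[(1) + (1) + (2) + (2) + (2)] = 8/8 = 1.
A character is irreducible iff <chi, chi> = 1, so this representation is irreducible.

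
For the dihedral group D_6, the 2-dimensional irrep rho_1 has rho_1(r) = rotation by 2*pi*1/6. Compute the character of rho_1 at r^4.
chi_{rho_1}(r^4) = 2*cos(2*pi*1*4/6) = -1

Justification: rho_1(r^4) is rotation by angle 2*pi*1*4/6, whose trace is 2*cos(2*pi*1*4/6) = -1.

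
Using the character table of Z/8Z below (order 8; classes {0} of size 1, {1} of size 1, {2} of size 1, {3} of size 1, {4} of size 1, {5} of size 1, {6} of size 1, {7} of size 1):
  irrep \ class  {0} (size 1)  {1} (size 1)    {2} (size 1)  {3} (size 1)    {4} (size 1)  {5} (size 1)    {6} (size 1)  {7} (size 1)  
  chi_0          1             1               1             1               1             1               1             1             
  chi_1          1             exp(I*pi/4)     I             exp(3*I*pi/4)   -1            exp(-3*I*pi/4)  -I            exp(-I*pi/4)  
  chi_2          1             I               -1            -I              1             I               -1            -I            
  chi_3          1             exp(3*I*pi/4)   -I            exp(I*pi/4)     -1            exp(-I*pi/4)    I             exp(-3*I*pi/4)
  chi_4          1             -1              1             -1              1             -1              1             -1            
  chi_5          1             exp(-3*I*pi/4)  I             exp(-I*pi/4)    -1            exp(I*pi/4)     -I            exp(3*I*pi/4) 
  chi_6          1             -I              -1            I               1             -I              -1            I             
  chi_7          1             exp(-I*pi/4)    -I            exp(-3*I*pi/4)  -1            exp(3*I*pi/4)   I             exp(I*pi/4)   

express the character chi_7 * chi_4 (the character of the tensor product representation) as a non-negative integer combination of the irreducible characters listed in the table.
chi_7 tensor chi_4 = chi_3 (all other irreducibles have multiplicity 0).

Why: The character of a tensor product is the pointwise product (chi_7 * chi_4)(C) = chi_7(C) * chi_4(C):
  {0}: (1)*(1), {1}: (exp(-I*pi/4))*(-1), {2}: (-I)*(1), {3}: (exp(-3*I*pi/4))*(-1), {4}: (-1)*(1), {5}: (exp(3*I*pi/4))*(-1), {6}: (I)*(1), {7}: (exp(I*pi/4))*(-1)
so (chi_7 * chi_4) takes values
  {0} -> 1, {1} -> -exp(-I*pi/4), {2} -> -I, {3} -> -exp(-3*I*pi/4), {4} -> -1, {5} -> -exp(3*I*pi/4), {6} -> I, {7} -> -exp(I*pi/4).
Now take the inner product of this character with each irreducible chi from the table, <chi_7*chi_4, chi> = (1/8) sum_C |C| (chi_7*chi_4)(C) conj(chi(C)):
  <chi_7*chi_4, chi_0> = (1/8)[1*(1)*conj(1) + 1*(-exp(-I*pi/4))*conj(1) + 1*(-I)*conj(1) + 1*(-exp(-3*I*pi/4))*conj(1) + 1*(-1)*conj(1) + 1*(-exp(3*I*pi/4))*conj(1) + 1*(I)*conj(1) + 1*(-exp(I*pi/4))*conj(1)]
      = (1/8)[(1) + (-exp(-I*pi/4)) + (-I) + (-exp(-3*I*pi/4)) + (-1) + (-exp(3*I*pi/4)) + (I) + (-exp(I*pi/4))] = 0/8 = 0
  <chi_7*chi_4, chi_1> = (1/8)[1*(1)*conj(1) + 1*(-exp(-I*pi/4))*conj(exp(I*pi/4)) + 1*(-I)*conj(I) + 1*(-exp(-3*I*pi/4))*conj(exp(3*I*pi/4)) + 1*(-1)*conj(-1) + 1*(-exp(3*I*pi/4))*conj(exp(-3*I*pi/4)) + 1*(I)*conj(-I) + 1*(-exp(I*pi/4))*conj(exp(-I*pi/4))]
      = (1/8)[(1) + (I) + (-1) + (-I) + (1) + (I) + (-1) + (-I)] = 0/8 = 0
  <chi_7*chi_4, chi_2> = (1/8)[1*(1)*conj(1) + 1*(-exp(-I*pi/4))*conj(I) + 1*(-I)*conj(-1) + 1*(-exp(-3*I*pi/4))*conj(-I) + 1*(-1)*conj(1) + 1*(-exp(3*I*pi/4))*conj(I) + 1*(I)*conj(-1) + 1*(-exp(I*pi/4))*conj(-I)]
      = (1/8)[(1) + (exp(I*pi/4)) + (I) + (-exp(-I*pi/4)) + (-1) + (exp(-3*I*pi/4)) + (-I) + (-exp(3*I*pi/4))] = 0/8 = 0
  <chi_7*chi_4, chi_3> = (1/8)[1*(1)*conj(1) + 1*(-exp(-I*pi/4))*conj(exp(3*I*pi/4)) + 1*(-I)*conj(-I) + 1*(-exp(-3*I*pi/4))*conj(exp(I*pi/4)) + 1*(-1)*conj(-1) + 1*(-exp(3*I*pi/4))*conj(exp(-I*pi/4)) + 1*(I)*conj(I) + 1*(-exp(I*pi/4))*conj(exp(-3*I*pi/4))]
      = (1/8)[(1) + (1) + (1) + (1) + (1) + (1) + (1) + (1)] = 8/8 = 1
  <chi_7*chi_4, chi_4> = (1/8)[1*(1)*conj(1) + 1*(-exp(-I*pi/4))*conj(-1) + 1*(-I)*conj(1) + 1*(-exp(-3*I*pi/4))*conj(-1) + 1*(-1)*conj(1) + 1*(-exp(3*I*pi/4))*conj(-1) + 1*(I)*conj(1) + 1*(-exp(I*pi/4))*conj(-1)]
      = (1/8)[(1) + (exp(-I*pi/4)) + (-I) + (exp(-3*I*pi/4)) + (-1) + (exp(3*I*pi/4)) + (I) + (exp(I*pi/4))] = 0/8 = 0
  <chi_7*chi_4, chi_5> = (1/8)[1*(1)*conj(1) + 1*(-exp(-I*pi/4))*conj(exp(-3*I*pi/4)) + 1*(-I)*conj(I) + 1*(-exp(-3*I*pi/4))*conj(exp(-I*pi/4)) + 1*(-1)*conj(-1) + 1*(-exp(3*I*pi/4))*conj(exp(I*pi/4)) + 1*(I)*conj(-I) + 1*(-exp(I*pi/4))*conj(exp(3*I*pi/4))]
      = (1/8)[(1) + (-I) + (-1) + (I) + (1) + (-I) + (-1) + (I)] = 0/8 = 0
  <chi_7*chi_4, chi_6> = (1/8)[1*(1)*conj(1) + 1*(-exp(-I*pi/4))*conj(-I) + 1*(-I)*conj(-1) + 1*(-exp(-3*I*pi/4))*conj(I) + 1*(-1)*conj(1) + 1*(-exp(3*I*pi/4))*conj(-I) + 1*(I)*conj(-1) + 1*(-exp(I*pi/4))*conj(I)]
      = (1/8)[(1) + (-exp(I*pi/4)) + (I) + (exp(-I*pi/4)) + (-1) + (-exp(-3*I*pi/4)) + (-I) + (exp(3*I*pi/4))] = 0/8 = 0
  <chi_7*chi_4, chi_7> = (1/8)[1*(1)*conj(1) + 1*(-exp(-I*pi/4))*conj(exp(-I*pi/4)) + 1*(-I)*conj(-I) + 1*(-exp(-3*I*pi/4))*conj(exp(-3*I*pi/4)) + 1*(-1)*conj(-1) + 1*(-exp(3*I*pi/4))*conj(exp(3*I*pi/4)) + 1*(I)*conj(I) + 1*(-exp(I*pi/4))*conj(exp(I*pi/4))]
      = (1/8)[(1) + (-1) + (1) + (-1) + (1) + (-1) + (1) + (-1)] = 0/8 = 0
(Exp terms are combined using exp(i*s)*conj(exp(i*t)) = exp(i*(s-t)), and sums of them are collapsed using the identity that for every m > 1 the m distinct m-th roots of unity sum to 0, e.g. 1 + exp(2*I*pi/3) + exp(-2*I*pi/3) = 0.)
Hence the multiplicities are chi_3: 1. Dimension check: dim(chi_7)*dim(chi_4) = 1*1 = 1 and sum (mult * dim) = 1*1 = 1.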